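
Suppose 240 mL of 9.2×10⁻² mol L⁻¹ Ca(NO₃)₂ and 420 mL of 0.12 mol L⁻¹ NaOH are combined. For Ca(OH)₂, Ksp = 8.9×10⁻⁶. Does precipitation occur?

Yes

Total volume after mixing = 240 + 420 = 660 mL.
[Ca²⁺] = (9.2×10⁻²)(240)/660 = 3.3×10⁻² mol L⁻¹
[OH⁻] = (0.12)(420)/660 = 7.6×10⁻² mol L⁻¹
Q = [Ca²⁺][OH⁻]^2 = 2.0×10⁻⁴
Q = 2.0×10⁻⁴ > Ksp = 8.9×10⁻⁶, so the solution is supersaturated and Ca(OH)₂ precipitates.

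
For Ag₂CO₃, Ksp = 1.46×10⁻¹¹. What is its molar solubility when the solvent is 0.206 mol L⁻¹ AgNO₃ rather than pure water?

3.44×10⁻¹⁰ M

Ag₂CO₃(s) ⇌ 2 Ag⁺(aq) + CO₃²⁻(aq)
Ag⁺ is already present at 0.206 mol L⁻¹. If s mol/L of Ag₂CO₃ dissolves, [CO₃²⁻] = s while [Ag⁺] ≈ 0.206 mol L⁻¹.
Ksp = [Ag⁺]^2[CO₃²⁻] = (0.206)^2s
s = 1.46×10⁻¹¹ / (0.206)^2 = 3.44×10⁻¹⁰
s = 3.44×10⁻¹⁰ mol L⁻¹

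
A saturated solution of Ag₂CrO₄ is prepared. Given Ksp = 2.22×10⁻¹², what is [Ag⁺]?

1.64×10⁻⁴ M

Ag₂CrO₄(s) ⇌ 2 Ag⁺(aq) + CrO₄²⁻(aq)
Let s be the molar solubility. Then [Ag⁺] = 2s and [CrO₄²⁻] = s.
Ksp = [Ag⁺]^2[CrO₄²⁻] = (2s)^2 · s = 4s^3 = 2.22×10⁻¹²
s = 8.22×10⁻⁵ M
[Ag⁺] = 2s = 1.64×10⁻⁴ M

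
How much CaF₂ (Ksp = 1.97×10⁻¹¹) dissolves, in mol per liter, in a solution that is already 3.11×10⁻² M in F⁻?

CaF₂(s) ⇌ Ca²⁺(aq) + 2 F⁻(aq)
F⁻ is already present at 3.11×10⁻² M. If s mol/L of CaF₂ dissolves, [Ca²⁺] = s while [F⁻] ≈ 3.11×10⁻² M.
Ksp = [Ca²⁺][F⁻]^2 = s(3.11×10⁻²)^2
s = 1.97×10⁻¹¹ / (3.11×10⁻²)^2 = 2.04×10⁻⁸
s = 2.04×10⁻⁸ M

2.04×10⁻⁸ M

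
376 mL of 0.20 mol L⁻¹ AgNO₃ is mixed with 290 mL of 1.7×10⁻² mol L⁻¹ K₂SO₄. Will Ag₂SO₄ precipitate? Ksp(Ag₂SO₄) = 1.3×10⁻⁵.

After mixing, V = 376 mL + 290 mL = 666 mL.
[Ag⁺] = (0.20)(376)/666 = 0.11 mol L⁻¹
[SO₄²⁻] = (1.7×10⁻²)(290)/666 = 7.4×10⁻³ mol L⁻¹
Q = [Ag⁺]^2[SO₄²⁻] = 9.4×10⁻⁵
Because Q > Ksp (9.4×10⁻⁵ vs 1.3×10⁻⁵), a precipitate of Ag₂SO₄ forms.

Yes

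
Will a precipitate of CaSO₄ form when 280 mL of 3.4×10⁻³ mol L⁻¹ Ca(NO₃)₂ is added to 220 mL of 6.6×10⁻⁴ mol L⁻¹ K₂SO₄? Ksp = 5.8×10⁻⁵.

No

After mixing, V = 280 mL + 220 mL = 500 mL.
[Ca²⁺] = (3.4×10⁻³)(280)/500 = 1.9×10⁻³ mol L⁻¹
[SO₄²⁻] = (6.6×10⁻⁴)(220)/500 = 2.9×10⁻⁴ mol L⁻¹
Q = [Ca²⁺][SO₄²⁻] = 5.5×10⁻⁷
Q = 5.5×10⁻⁷ < Ksp = 5.8×10⁻⁵, so the solution is unsaturated and no precipitate forms.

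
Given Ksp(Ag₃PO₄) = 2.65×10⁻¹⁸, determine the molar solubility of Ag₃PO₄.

Ag₃PO₄(s) ⇌ 3 Ag⁺(aq) + PO₄³⁻(aq)
Let s be the molar solubility. Then [Ag⁺] = 3s and [PO₄³⁻] = s.
Ksp = [Ag⁺]^3[PO₄³⁻] = (3s)^3 · s = 27s^4
27s^4 = 2.65×10⁻¹⁸  ⇒  s^4 = 9.81×10⁻²⁰
s = (9.81×10⁻²⁰)^(1/4) = 1.77×10⁻⁵ mol L⁻¹

1.77×10⁻⁵ M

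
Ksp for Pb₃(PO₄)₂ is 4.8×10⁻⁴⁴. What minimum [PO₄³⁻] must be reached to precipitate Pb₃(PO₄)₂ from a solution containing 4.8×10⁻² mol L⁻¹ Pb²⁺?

Precipitation of each salt begins when its ion product equals Ksp.
Pb₃(PO₄)₂(s) ⇌ 3 Pb²⁺(aq) + 2 PO₄³⁻(aq)
Ksp = [Pb²⁺]^3[PO₄³⁻]^2 = [PO₄³⁻]^2(4.8×10⁻²)^3
[PO₄³⁻]^2 = 4.8×10⁻⁴⁴ / (4.8×10⁻²)^3 = 4.3×10⁻⁴⁰
[PO₄³⁻] = 2.1×10⁻²⁰ mol L⁻¹

2.1×10⁻²⁰ M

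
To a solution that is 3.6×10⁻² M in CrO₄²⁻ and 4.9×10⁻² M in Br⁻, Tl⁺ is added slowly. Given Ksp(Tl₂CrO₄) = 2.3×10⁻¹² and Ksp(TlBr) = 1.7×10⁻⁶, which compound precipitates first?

Tl₂CrO₄

Precipitation begins when Q = Ksp.
For Tl₂CrO₄: [Tl⁺] = (Ksp/[CrO₄²⁻])^(1/2) = 8.0×10⁻⁶ M
For TlBr: [Tl⁺] = (Ksp/[Br⁻]) = 3.5×10⁻⁵ M
Since Tl₂CrO₄ needs less Tl⁺ to reach saturation, it precipitates first.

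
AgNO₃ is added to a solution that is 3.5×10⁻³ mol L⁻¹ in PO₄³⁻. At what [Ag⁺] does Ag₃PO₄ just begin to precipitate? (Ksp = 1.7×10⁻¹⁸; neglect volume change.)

Precipitation of each salt begins when its ion product equals Ksp.
Ag₃PO₄(s) ⇌ 3 Ag⁺(aq) + PO₄³⁻(aq)
Ksp = [Ag⁺]^3[PO₄³⁻] = [Ag⁺]^3(3.5×10⁻³)
[Ag⁺]^3 = 1.7×10⁻¹⁸ / (3.5×10⁻³) = 4.9×10⁻¹⁶
[Ag⁺] = 7.9×10⁻⁶ mol L⁻¹

7.9×10⁻⁶ M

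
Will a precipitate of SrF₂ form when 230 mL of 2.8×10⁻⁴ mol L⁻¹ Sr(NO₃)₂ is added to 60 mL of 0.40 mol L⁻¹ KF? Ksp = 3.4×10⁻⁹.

The combined volume is 290 mL.
[Sr²⁺] = (2.8×10⁻⁴)(230)/290 = 2.2×10⁻⁴ mol L⁻¹
[F⁻] = (0.40)(60)/290 = 8.3×10⁻² mol L⁻¹
Q = [Sr²⁺][F⁻]^2 = 1.5×10⁻⁶
Since Q (1.5×10⁻⁶) exceeds Ksp (3.4×10⁻⁹), SrF₂ will precipitate.

Yes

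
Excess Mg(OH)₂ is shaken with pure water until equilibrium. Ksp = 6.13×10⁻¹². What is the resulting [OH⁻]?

Mg(OH)₂(s) ⇌ Mg²⁺(aq) + 2 OH⁻(aq)
If s mol/L of Mg(OH)₂ dissolves, [Mg²⁺] = s and [OH⁻] = 2s.
Ksp = [Mg²⁺][OH⁻]^2 = s · (2s)^2 = 4s^3 = 6.13×10⁻¹²
s = 1.15×10⁻⁴ M
[OH⁻] = 2s = 2.31×10⁻⁴ M

2.31×10⁻⁴ M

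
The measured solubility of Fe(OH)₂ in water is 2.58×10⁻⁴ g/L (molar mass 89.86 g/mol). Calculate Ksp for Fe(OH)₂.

Molar solubility s = (2.58×10⁻⁴ g/L) / (89.86 g/mol) = 2.8711×10⁻⁶ mol/L
Fe(OH)₂(s) ⇌ Fe²⁺(aq) + 2 OH⁻(aq)
If s mol/L of Fe(OH)₂ dissolves, [Fe²⁺] = s and [OH⁻] = 2s.
Ksp = [Fe²⁺][OH⁻]^2 = s · (2s)^2 = 4s^3
Ksp = 4 × (2.8711×10⁻⁶)^3 = 9.47×10⁻¹⁷

Ksp = 9.47×10⁻¹⁷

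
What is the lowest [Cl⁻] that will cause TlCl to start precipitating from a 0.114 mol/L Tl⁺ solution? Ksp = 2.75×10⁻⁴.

2.41×10⁻³ M

The threshold for precipitation is Q = Ksp.
TlCl(s) ⇌ Tl⁺(aq) + Cl⁻(aq)
Ksp = [Tl⁺][Cl⁻] = [Cl⁻](0.114)
[Cl⁻] = 2.75×10⁻⁴ / (0.114) = 2.41×10⁻³
[Cl⁻] = 2.41×10⁻³ mol/L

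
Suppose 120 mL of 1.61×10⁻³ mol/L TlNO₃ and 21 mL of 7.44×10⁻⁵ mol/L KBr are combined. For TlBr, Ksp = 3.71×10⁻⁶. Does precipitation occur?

After mixing, V = 120 mL + 21 mL = 141 mL.
[Tl⁺] = (1.61×10⁻³)(120)/141 = 1.37×10⁻³ mol/L
[Br⁻] = (7.44×10⁻⁵)(21)/141 = 1.11×10⁻⁵ mol/L
Q = [Tl⁺][Br⁻] = 1.52×10⁻⁸
Q = 1.52×10⁻⁸ < Ksp = 3.71×10⁻⁶, so the solution is unsaturated and no precipitate forms.

No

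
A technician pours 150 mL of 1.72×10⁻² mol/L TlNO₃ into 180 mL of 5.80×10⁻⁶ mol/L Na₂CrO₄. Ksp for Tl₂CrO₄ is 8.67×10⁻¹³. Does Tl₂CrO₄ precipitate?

Yes

Total volume after mixing = 150 + 180 = 330 mL.
[Tl⁺] = (1.72×10⁻²)(150)/330 = 7.82×10⁻³ mol/L
[CrO₄²⁻] = (5.80×10⁻⁶)(180)/330 = 3.16×10⁻⁶ mol/L
Q = [Tl⁺]^2[CrO₄²⁻] = 1.93×10⁻¹⁰
Because Q > Ksp (1.93×10⁻¹⁰ vs 8.67×10⁻¹³), a precipitate of Tl₂CrO₄ forms.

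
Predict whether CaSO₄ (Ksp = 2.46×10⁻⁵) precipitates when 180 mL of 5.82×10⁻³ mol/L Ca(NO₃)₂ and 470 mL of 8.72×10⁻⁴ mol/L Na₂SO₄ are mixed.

No

The combined volume is 650 mL.
[Ca²⁺] = (5.82×10⁻³)(180)/650 = 1.61×10⁻³ mol/L
[SO₄²⁻] = (8.72×10⁻⁴)(470)/650 = 6.31×10⁻⁴ mol/L
Q = [Ca²⁺][SO₄²⁻] = 1.02×10⁻⁶
Q = 1.02×10⁻⁶ < Ksp = 2.46×10⁻⁵, so the solution is unsaturated and no precipitate forms.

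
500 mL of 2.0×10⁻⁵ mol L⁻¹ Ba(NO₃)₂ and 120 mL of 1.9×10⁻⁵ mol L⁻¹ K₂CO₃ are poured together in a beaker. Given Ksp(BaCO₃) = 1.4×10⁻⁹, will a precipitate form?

No

Total volume after mixing = 500 + 120 = 620 mL.
[Ba²⁺] = (2.0×10⁻⁵)(500)/620 = 1.6×10⁻⁵ mol L⁻¹
[CO₃²⁻] = (1.9×10⁻⁵)(120)/620 = 3.7×10⁻⁶ mol L⁻¹
Q = [Ba²⁺][CO₃²⁻] = 5.9×10⁻¹¹
Q = 5.9×10⁻¹¹ < Ksp = 1.4×10⁻⁹, so the solution is unsaturated and no precipitate forms.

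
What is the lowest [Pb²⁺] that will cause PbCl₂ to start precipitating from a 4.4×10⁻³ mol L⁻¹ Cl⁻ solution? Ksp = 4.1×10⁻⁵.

2.1 M

Precipitation begins when Q = Ksp.
PbCl₂(s) ⇌ Pb²⁺(aq) + 2 Cl⁻(aq)
Ksp = [Pb²⁺][Cl⁻]^2 = [Pb²⁺](4.4×10⁻³)^2
[Pb²⁺] = 4.1×10⁻⁵ / (4.4×10⁻³)^2 = 2.1
[Pb²⁺] = 2.1 mol L⁻¹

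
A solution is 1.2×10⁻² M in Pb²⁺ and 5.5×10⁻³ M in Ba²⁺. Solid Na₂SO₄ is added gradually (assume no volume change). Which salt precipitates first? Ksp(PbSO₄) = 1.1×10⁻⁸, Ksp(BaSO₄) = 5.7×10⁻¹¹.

BaSO₄

Precipitation of each salt begins when its ion product equals Ksp.
For PbSO₄: [SO₄²⁻] = (Ksp/[Pb²⁺]) = 9.2×10⁻⁷ M
For BaSO₄: [SO₄²⁻] = (Ksp/[Ba²⁺]) = 1.0×10⁻⁸ M
BaSO₄ requires the lower [SO₄²⁻], so it precipitates first.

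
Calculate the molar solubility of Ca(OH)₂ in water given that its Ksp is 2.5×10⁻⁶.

Ca(OH)₂(s) ⇌ Ca²⁺(aq) + 2 OH⁻(aq)
Call the molar solubility s, so that [Ca²⁺] = s and [OH⁻] = 2s.
Ksp = [Ca²⁺][OH⁻]^2 = s · (2s)^2 = 4s^3
4s^3 = 2.5×10⁻⁶  ⇒  s^3 = 6.3×10⁻⁷
Taking the 3rd root, s = 8.5×10⁻³ M.

8.5×10⁻³ M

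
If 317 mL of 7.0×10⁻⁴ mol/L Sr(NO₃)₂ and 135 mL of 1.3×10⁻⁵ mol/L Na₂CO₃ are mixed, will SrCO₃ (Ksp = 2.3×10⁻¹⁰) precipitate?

Yes

The combined volume is 452 mL.
[Sr²⁺] = (7.0×10⁻⁴)(317)/452 = 4.9×10⁻⁴ mol/L
[CO₃²⁻] = (1.3×10⁻⁵)(135)/452 = 3.9×10⁻⁶ mol/L
Q = [Sr²⁺][CO₃²⁻] = 1.9×10⁻⁹
Q = 1.9×10⁻⁹ > Ksp = 2.3×10⁻¹⁰, so the solution is supersaturated and SrCO₃ precipitates.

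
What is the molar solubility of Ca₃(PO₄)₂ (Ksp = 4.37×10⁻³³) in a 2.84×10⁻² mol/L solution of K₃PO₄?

5.85×10⁻¹¹ M

Ca₃(PO₄)₂(s) ⇌ 3 Ca²⁺(aq) + 2 PO₄³⁻(aq)
With PO₄³⁻ already at 2.84×10⁻² mol/L and s small, take [PO₄³⁻] ≈ 2.84×10⁻² mol/L and [Ca²⁺] = 3s.
Ksp = [Ca²⁺]^3[PO₄³⁻]^2 = (3s)^3(2.84×10⁻²)^2
(3s)^3 = 4.37×10⁻³³ / (2.84×10⁻²)^2 = 5.42×10⁻³⁰
s = 5.85×10⁻¹¹ mol/L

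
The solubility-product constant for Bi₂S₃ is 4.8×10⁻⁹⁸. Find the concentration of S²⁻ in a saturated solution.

4.0×10⁻²⁰ M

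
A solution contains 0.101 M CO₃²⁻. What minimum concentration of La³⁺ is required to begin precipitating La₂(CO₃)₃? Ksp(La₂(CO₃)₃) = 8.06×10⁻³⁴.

8.84×10⁻¹⁶ M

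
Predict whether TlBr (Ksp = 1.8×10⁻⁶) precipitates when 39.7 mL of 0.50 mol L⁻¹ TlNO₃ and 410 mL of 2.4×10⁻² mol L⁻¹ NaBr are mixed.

After mixing, V = 39.7 mL + 410 mL = 449.7 mL.
[Tl⁺] = (0.50)(39.7)/449.7 = 4.4×10⁻² mol L⁻¹
[Br⁻] = (2.4×10⁻²)(410)/449.7 = 2.2×10⁻² mol L⁻¹
Q = [Tl⁺][Br⁻] = 9.7×10⁻⁴
Q = 9.7×10⁻⁴ > Ksp = 1.8×10⁻⁶, so the solution is supersaturated and TlBr precipitates.

Yes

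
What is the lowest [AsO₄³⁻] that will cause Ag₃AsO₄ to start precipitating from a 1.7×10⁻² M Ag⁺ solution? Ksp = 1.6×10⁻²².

3.3×10⁻¹⁷ M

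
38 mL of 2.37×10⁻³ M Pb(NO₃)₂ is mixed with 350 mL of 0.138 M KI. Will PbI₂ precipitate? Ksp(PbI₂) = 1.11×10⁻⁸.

Yes

After mixing, V = 38 mL + 350 mL = 388 mL.
[Pb²⁺] = (2.37×10⁻³)(38)/388 = 2.32×10⁻⁴ M
[I⁻] = (0.138)(350)/388 = 0.124 M
Q = [Pb²⁺][I⁻]^2 = 3.60×10⁻⁶
Since Q (3.60×10⁻⁶) exceeds Ksp (1.11×10⁻⁸), PbI₂ will precipitate.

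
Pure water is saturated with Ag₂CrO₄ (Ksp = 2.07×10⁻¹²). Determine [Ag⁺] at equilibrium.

Ag₂CrO₄(s) ⇌ 2 Ag⁺(aq) + CrO₄²⁻(aq)
For each mole of Ag₂CrO₄ that dissolves per liter, [Ag⁺] = 2s and [CrO₄²⁻] = s; let s denote this solubility.
Ksp = [Ag⁺]^2[CrO₄²⁻] = (2s)^2 · s = 4s^3 = 2.07×10⁻¹²
s = 8.03×10⁻⁵ M
[Ag⁺] = 2s = 1.61×10⁻⁴ M

1.61×10⁻⁴ M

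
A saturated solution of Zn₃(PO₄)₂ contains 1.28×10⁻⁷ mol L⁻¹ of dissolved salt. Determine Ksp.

Ksp = 3.71×10⁻³³

Zn₃(PO₄)₂(s) ⇌ 3 Zn²⁺(aq) + 2 PO₄³⁻(aq)
Let s be the molar solubility. Then [Zn²⁺] = 3s and [PO₄³⁻] = 2s.
Ksp = [Zn²⁺]^3[PO₄³⁻]^2 = (3s)^3 · (2s)^2 = 108s^5
Ksp = 108 × (1.28×10⁻⁷)^5 = 3.71×10⁻³³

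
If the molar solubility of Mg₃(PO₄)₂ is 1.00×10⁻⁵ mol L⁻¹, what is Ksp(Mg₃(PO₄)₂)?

Ksp = 1.08×10⁻²³

Mg₃(PO₄)₂(s) ⇌ 3 Mg²⁺(aq) + 2 PO₄³⁻(aq)
Call the molar solubility s, so that [Mg²⁺] = 3s and [PO₄³⁻] = 2s.
Ksp = [Mg²⁺]^3[PO₄³⁻]^2 = (3s)^3 · (2s)^2 = 108s^5
Ksp = 108 × (1.00×10⁻⁵)^5 = 1.08×10⁻²³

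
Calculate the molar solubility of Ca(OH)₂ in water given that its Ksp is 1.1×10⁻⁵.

1.4×10⁻² M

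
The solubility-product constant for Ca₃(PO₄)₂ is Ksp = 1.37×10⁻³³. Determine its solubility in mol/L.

1.05×10⁻⁷ M

Ca₃(PO₄)₂(s) ⇌ 3 Ca²⁺(aq) + 2 PO₄³⁻(aq)
Let s be the molar solubility. Then [Ca²⁺] = 3s and [PO₄³⁻] = 2s.
Ksp = [Ca²⁺]^3[PO₄³⁻]^2 = (3s)^3 · (2s)^2 = 108s^5
108s^5 = 1.37×10⁻³³  ⇒  s^5 = 1.27×10⁻³⁵
Taking the 5th root, s = 1.05×10⁻⁷ mol L⁻¹.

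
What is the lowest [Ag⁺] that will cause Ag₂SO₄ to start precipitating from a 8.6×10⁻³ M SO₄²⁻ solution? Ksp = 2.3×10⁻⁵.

Each salt precipitates once Q = Ksp for that salt.
Ag₂SO₄(s) ⇌ 2 Ag⁺(aq) + SO₄²⁻(aq)
Ksp = [Ag⁺]^2[SO₄²⁻] = [Ag⁺]^2(8.6×10⁻³)
[Ag⁺]^2 = 2.3×10⁻⁵ / (8.6×10⁻³) = 2.7×10⁻³
[Ag⁺] = 5.2×10⁻² M

5.2×10⁻² M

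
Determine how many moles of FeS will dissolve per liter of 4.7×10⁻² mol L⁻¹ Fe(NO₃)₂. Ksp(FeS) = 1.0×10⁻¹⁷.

2.1×10⁻¹⁶ M

FeS(s) ⇌ Fe²⁺(aq) + S²⁻(aq)
Fe²⁺ is already present at 4.7×10⁻² mol L⁻¹. If s mol/L of FeS dissolves, [S²⁻] = s while [Fe²⁺] ≈ 4.7×10⁻² mol L⁻¹.
Ksp = [Fe²⁺][S²⁻] = (4.7×10⁻²)s
s = 1.0×10⁻¹⁷ / (4.7×10⁻²) = 2.1×10⁻¹⁶
s = 2.1×10⁻¹⁶ mol L⁻¹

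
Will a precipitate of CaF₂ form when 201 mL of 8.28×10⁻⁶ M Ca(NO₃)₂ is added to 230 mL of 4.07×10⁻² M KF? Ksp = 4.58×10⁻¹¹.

After mixing, V = 201 mL + 230 mL = 431 mL.
[Ca²⁺] = (8.28×10⁻⁶)(201)/431 = 3.86×10⁻⁶ M
[F⁻] = (4.07×10⁻²)(230)/431 = 2.17×10⁻² M
Q = [Ca²⁺][F⁻]^2 = 1.82×10⁻⁹
Q = 1.82×10⁻⁹ > Ksp = 4.58×10⁻¹¹, so the solution is supersaturated and CaF₂ precipitates.

Yes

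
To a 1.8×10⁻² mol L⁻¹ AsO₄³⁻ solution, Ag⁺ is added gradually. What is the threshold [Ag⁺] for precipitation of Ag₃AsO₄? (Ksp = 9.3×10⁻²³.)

1.7×10⁻⁷ M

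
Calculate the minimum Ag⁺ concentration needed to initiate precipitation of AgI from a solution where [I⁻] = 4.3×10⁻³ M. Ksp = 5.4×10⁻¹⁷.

Precipitation of each salt begins when its ion product equals Ksp.
AgI(s) ⇌ Ag⁺(aq) + I⁻(aq)
Ksp = [Ag⁺][I⁻] = [Ag⁺](4.3×10⁻³)
[Ag⁺] = 5.4×10⁻¹⁷ / (4.3×10⁻³) = 1.3×10⁻¹⁴
[Ag⁺] = 1.3×10⁻¹⁴ M

1.3×10⁻¹⁴ M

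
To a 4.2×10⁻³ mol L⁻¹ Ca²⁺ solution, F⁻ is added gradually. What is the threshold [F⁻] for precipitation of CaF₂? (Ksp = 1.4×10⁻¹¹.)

Precipitation begins when Q = Ksp.
CaF₂(s) ⇌ Ca²⁺(aq) + 2 F⁻(aq)
Ksp = [Ca²⁺][F⁻]^2 = [F⁻]^2(4.2×10⁻³)
[F⁻]^2 = 1.4×10⁻¹¹ / (4.2×10⁻³) = 3.3×10⁻⁹
[F⁻] = 5.8×10⁻⁵ mol L⁻¹

5.8×10⁻⁵ M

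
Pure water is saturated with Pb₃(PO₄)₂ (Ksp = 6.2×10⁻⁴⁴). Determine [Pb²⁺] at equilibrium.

2.7×10⁻⁹ M

Pb₃(PO₄)₂(s) ⇌ 3 Pb²⁺(aq) + 2 PO₄³⁻(aq)
Let s be the molar solubility. Then [Pb²⁺] = 3s and [PO₄³⁻] = 2s.
Ksp = [Pb²⁺]^3[PO₄³⁻]^2 = (3s)^3 · (2s)^2 = 108s^5 = 6.2×10⁻⁴⁴
s = 8.9×10⁻¹⁰ mol/L
[Pb²⁺] = 3s = 2.7×10⁻⁹ mol/L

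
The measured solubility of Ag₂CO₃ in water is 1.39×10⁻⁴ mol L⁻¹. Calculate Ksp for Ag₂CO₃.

Ksp = 1.07×10⁻¹¹

Ag₂CO₃(s) ⇌ 2 Ag⁺(aq) + CO₃²⁻(aq)
Let s be the molar solubility. Then [Ag⁺] = 2s and [CO₃²⁻] = s.
Ksp = [Ag⁺]^2[CO₃²⁻] = (2s)^2 · s = 4s^3
Ksp = 4 × (1.39×10⁻⁴)^3 = 1.07×10⁻¹¹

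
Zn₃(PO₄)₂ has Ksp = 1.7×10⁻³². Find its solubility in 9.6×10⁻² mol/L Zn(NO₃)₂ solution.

2.2×10⁻¹⁵ M

Zn₃(PO₄)₂(s) ⇌ 3 Zn²⁺(aq) + 2 PO₄³⁻(aq)
With Zn²⁺ already at 9.6×10⁻² mol/L and s small, take [Zn²⁺] ≈ 9.6×10⁻² mol/L and [PO₄³⁻] = 2s.
Ksp = [Zn²⁺]^3[PO₄³⁻]^2 = (9.6×10⁻²)^3(2s)^2
(2s)^2 = 1.7×10⁻³² / (9.6×10⁻²)^3 = 1.9×10⁻²⁹
s = 2.2×10⁻¹⁵ mol/L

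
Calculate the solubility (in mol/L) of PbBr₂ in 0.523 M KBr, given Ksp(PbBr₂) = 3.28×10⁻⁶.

PbBr₂(s) ⇌ Pb²⁺(aq) + 2 Br⁻(aq)
With Br⁻ already at 0.523 M and s small, take [Br⁻] ≈ 0.523 M and [Pb²⁺] = s.
Ksp = [Pb²⁺][Br⁻]^2 = s(0.523)^2
s = 3.28×10⁻⁶ / (0.523)^2 = 1.20×10⁻⁵
s = 1.20×10⁻⁵ M

1.20×10⁻⁵ M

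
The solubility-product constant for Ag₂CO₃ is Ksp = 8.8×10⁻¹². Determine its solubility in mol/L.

Ag₂CO₃(s) ⇌ 2 Ag⁺(aq) + CO₃²⁻(aq)
With molar solubility s: [Ag⁺] = 2s, [CO₃²⁻] = s.
Ksp = [Ag⁺]^2[CO₃²⁻] = (2s)^2 · s = 4s^3
4s^3 = 8.8×10⁻¹²  ⇒  s^3 = 2.2×10⁻¹²
s = 1.3×10⁻⁴ mol/L

1.3×10⁻⁴ M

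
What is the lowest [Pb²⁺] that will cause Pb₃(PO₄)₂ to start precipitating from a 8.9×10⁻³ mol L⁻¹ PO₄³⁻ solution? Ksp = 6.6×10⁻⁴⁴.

A salt starts to precipitate once the ion product Q reaches its Ksp.
Pb₃(PO₄)₂(s) ⇌ 3 Pb²⁺(aq) + 2 PO₄³⁻(aq)
Ksp = [Pb²⁺]^3[PO₄³⁻]^2 = [Pb²⁺]^3(8.9×10⁻³)^2
[Pb²⁺]^3 = 6.6×10⁻⁴⁴ / (8.9×10⁻³)^2 = 8.3×10⁻⁴⁰
[Pb²⁺] = 9.4×10⁻¹⁴ mol L⁻¹

9.4×10⁻¹⁴ M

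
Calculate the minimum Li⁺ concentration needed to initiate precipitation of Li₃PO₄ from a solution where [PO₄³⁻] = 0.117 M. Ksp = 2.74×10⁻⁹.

A salt starts to precipitate once the ion product Q reaches its Ksp.
Li₃PO₄(s) ⇌ 3 Li⁺(aq) + PO₄³⁻(aq)
Ksp = [Li⁺]^3[PO₄³⁻] = [Li⁺]^3(0.117)
[Li⁺]^3 = 2.74×10⁻⁹ / (0.117) = 2.34×10⁻⁸
[Li⁺] = 2.86×10⁻³ M

2.86×10⁻³ M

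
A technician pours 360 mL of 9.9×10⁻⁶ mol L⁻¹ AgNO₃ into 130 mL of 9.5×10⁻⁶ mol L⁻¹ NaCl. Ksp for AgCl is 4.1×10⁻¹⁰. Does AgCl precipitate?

No

The combined volume is 490 mL.
[Ag⁺] = (9.9×10⁻⁶)(360)/490 = 7.3×10⁻⁶ mol L⁻¹
[Cl⁻] = (9.5×10⁻⁶)(130)/490 = 2.5×10⁻⁶ mol L⁻¹
Q = [Ag⁺][Cl⁻] = 1.8×10⁻¹¹
Q = 1.8×10⁻¹¹ < Ksp = 4.1×10⁻¹⁰, so the solution is unsaturated and no precipitate forms.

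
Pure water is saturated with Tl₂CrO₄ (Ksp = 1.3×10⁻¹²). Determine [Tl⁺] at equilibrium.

1.4×10⁻⁴ M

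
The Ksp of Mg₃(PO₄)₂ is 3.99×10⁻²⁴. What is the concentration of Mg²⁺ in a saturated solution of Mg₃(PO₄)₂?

Mg₃(PO₄)₂(s) ⇌ 3 Mg²⁺(aq) + 2 PO₄³⁻(aq)
Let s be the molar solubility. Then [Mg²⁺] = 3s and [PO₄³⁻] = 2s.
Ksp = [Mg²⁺]^3[PO₄³⁻]^2 = (3s)^3 · (2s)^2 = 108s^5 = 3.99×10⁻²⁴
s = 8.19×10⁻⁶ M
[Mg²⁺] = 3s = 2.46×10⁻⁵ M

2.46×10⁻⁵ M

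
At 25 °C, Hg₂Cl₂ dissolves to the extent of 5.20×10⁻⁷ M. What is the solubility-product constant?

Hg₂Cl₂(s) ⇌ Hg₂²⁺(aq) + 2 Cl⁻(aq)
For each mole of Hg₂Cl₂ that dissolves per liter, [Hg₂²⁺] = s and [Cl⁻] = 2s; let s denote this solubility.
Ksp = [Hg₂²⁺][Cl⁻]^2 = s · (2s)^2 = 4s^3
Ksp = 4 × (5.20×10⁻⁷)^3 = 5.62×10⁻¹⁹

Ksp = 5.62×10⁻¹⁹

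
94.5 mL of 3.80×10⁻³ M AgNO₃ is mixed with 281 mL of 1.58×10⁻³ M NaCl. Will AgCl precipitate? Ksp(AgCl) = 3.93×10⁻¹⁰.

Yes

Total volume after mixing = 94.5 + 281 = 375.5 mL.
[Ag⁺] = (3.80×10⁻³)(94.5)/375.5 = 9.56×10⁻⁴ M
[Cl⁻] = (1.58×10⁻³)(281)/375.5 = 1.18×10⁻³ M
Q = [Ag⁺][Cl⁻] = 1.13×10⁻⁶
Since Q (1.13×10⁻⁶) exceeds Ksp (3.93×10⁻¹⁰), AgCl will precipitate.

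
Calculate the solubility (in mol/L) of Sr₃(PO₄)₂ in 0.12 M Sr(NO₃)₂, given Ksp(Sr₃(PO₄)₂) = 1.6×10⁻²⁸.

Sr₃(PO₄)₂(s) ⇌ 3 Sr²⁺(aq) + 2 PO₄³⁻(aq)
Let s be the solubility of Sr₃(PO₄)₂ here. The common ion gives [Sr²⁺] ≈ 0.12 M, and [PO₄³⁻] = 2s.
Ksp = [Sr²⁺]^3[PO₄³⁻]^2 = (0.12)^3(2s)^2
(2s)^2 = 1.6×10⁻²⁸ / (0.12)^3 = 9.3×10⁻²⁶
s = 1.5×10⁻¹³ M

1.5×10⁻¹³ M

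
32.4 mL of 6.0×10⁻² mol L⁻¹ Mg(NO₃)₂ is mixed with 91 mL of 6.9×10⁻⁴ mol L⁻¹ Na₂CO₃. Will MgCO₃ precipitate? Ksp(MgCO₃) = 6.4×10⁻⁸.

Yes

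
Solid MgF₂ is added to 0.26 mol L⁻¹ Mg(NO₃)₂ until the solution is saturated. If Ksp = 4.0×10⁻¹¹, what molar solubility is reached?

6.2×10⁻⁶ M

MgF₂(s) ⇌ Mg²⁺(aq) + 2 F⁻(aq)
Mg²⁺ is already present at 0.26 mol L⁻¹. If s mol/L of MgF₂ dissolves, [F⁻] = 2s while [Mg²⁺] ≈ 0.26 mol L⁻¹.
Ksp = [Mg²⁺][F⁻]^2 = (0.26)(2s)^2
(2s)^2 = 4.0×10⁻¹¹ / (0.26) = 1.5×10⁻¹⁰
s = 6.2×10⁻⁶ mol L⁻¹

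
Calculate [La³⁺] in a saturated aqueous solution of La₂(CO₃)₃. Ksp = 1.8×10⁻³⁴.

La₂(CO₃)₃(s) ⇌ 2 La³⁺(aq) + 3 CO₃²⁻(aq)
Call the molar solubility s, so that [La³⁺] = 2s and [CO₃²⁻] = 3s.
Ksp = [La³⁺]^2[CO₃²⁻]^3 = (2s)^2 · (3s)^3 = 108s^5 = 1.8×10⁻³⁴
s = 7.0×10⁻⁸ M
[La³⁺] = 2s = 1.4×10⁻⁷ M

1.4×10⁻⁷ M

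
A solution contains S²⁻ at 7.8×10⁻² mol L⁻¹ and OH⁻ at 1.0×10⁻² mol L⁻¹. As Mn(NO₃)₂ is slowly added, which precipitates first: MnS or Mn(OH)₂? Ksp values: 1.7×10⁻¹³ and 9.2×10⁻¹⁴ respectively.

Precipitation of each salt begins when its ion product equals Ksp.
For MnS: [Mn²⁺] = (Ksp/[S²⁻]) = 2.2×10⁻¹² mol L⁻¹
For Mn(OH)₂: [Mn²⁺] = (Ksp/[OH⁻]^2) = 9.2×10⁻¹⁰ mol L⁻¹
Since MnS needs less Mn²⁺ to reach saturation, it precipitates first.

MnS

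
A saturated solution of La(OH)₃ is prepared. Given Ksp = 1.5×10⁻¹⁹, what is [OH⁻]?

2.6×10⁻⁵ M

La(OH)₃(s) ⇌ La³⁺(aq) + 3 OH⁻(aq)
With molar solubility s: [La³⁺] = s, [OH⁻] = 3s.
Ksp = [La³⁺][OH⁻]^3 = s · (3s)^3 = 27s^4 = 1.5×10⁻¹⁹
s = 8.6×10⁻⁶ M
[OH⁻] = 3s = 2.6×10⁻⁵ M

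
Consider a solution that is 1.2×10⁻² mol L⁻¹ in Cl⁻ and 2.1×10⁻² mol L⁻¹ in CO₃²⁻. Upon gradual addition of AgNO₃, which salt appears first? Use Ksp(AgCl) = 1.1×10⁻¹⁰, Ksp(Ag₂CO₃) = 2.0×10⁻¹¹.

Each salt precipitates once Q = Ksp for that salt.
For AgCl: [Ag⁺] = (Ksp/[Cl⁻]) = 9.2×10⁻⁹ mol L⁻¹
For Ag₂CO₃: [Ag⁺] = (Ksp/[CO₃²⁻])^(1/2) = 3.1×10⁻⁵ mol L⁻¹
The smaller threshold [Ag⁺] is reached first, so AgCl precipitates first.

AgCl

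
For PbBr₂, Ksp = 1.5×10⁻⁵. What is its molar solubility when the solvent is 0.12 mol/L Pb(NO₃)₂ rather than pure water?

PbBr₂(s) ⇌ Pb²⁺(aq) + 2 Br⁻(aq)
Pb²⁺ is already present at 0.12 mol/L. If s mol/L of PbBr₂ dissolves, [Br⁻] = 2s while [Pb²⁺] ≈ 0.12 mol/L.
Ksp = [Pb²⁺][Br⁻]^2 = (0.12)(2s)^2
(2s)^2 = 1.5×10⁻⁵ / (0.12) = 1.3×10⁻⁴
s = 5.6×10⁻³ mol/L

5.6×10⁻³ M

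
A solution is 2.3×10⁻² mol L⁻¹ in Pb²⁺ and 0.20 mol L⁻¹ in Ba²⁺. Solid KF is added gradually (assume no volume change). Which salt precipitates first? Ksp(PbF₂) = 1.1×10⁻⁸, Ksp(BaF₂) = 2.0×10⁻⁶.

PbF₂

The threshold for precipitation is Q = Ksp.
For PbF₂: [F⁻] = (Ksp/[Pb²⁺])^(1/2) = 6.9×10⁻⁴ mol L⁻¹
For BaF₂: [F⁻] = (Ksp/[Ba²⁺])^(1/2) = 3.2×10⁻³ mol L⁻¹
PbF₂ requires the lower [F⁻], so it precipitates first.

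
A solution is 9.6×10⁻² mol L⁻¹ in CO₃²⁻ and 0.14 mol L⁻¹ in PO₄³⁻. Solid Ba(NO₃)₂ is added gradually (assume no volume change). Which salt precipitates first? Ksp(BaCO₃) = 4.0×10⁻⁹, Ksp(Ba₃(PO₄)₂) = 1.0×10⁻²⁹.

Ba₃(PO₄)₂

Precipitation of each salt begins when its ion product equals Ksp.
For BaCO₃: [Ba²⁺] = (Ksp/[CO₃²⁻]) = 4.2×10⁻⁸ mol L⁻¹
For Ba₃(PO₄)₂: [Ba²⁺] = (Ksp/[PO₄³⁻]^2)^(1/3) = 8.0×10⁻¹⁰ mol L⁻¹
The smaller threshold [Ba²⁺] is reached first, so Ba₃(PO₄)₂ precipitates first.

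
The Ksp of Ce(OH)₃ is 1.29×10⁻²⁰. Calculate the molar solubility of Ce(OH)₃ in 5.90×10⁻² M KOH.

6.28×10⁻¹⁷ M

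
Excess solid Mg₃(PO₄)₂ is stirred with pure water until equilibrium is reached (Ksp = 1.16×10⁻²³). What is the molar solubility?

1.01×10⁻⁵ M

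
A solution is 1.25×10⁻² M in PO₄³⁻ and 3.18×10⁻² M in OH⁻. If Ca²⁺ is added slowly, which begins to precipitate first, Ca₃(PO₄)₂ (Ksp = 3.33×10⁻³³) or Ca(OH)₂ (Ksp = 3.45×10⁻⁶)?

Ca₃(PO₄)₂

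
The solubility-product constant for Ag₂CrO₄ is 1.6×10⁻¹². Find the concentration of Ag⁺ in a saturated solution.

Ag₂CrO₄(s) ⇌ 2 Ag⁺(aq) + CrO₄²⁻(aq)
For each mole of Ag₂CrO₄ that dissolves per liter, [Ag⁺] = 2s and [CrO₄²⁻] = s; let s denote this solubility.
Ksp = [Ag⁺]^2[CrO₄²⁻] = (2s)^2 · s = 4s^3 = 1.6×10⁻¹²
s = 7.4×10⁻⁵ M
[Ag⁺] = 2s = 1.5×10⁻⁴ M

1.5×10⁻⁴ M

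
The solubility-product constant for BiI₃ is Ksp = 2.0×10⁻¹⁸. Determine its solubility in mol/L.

BiI₃(s) ⇌ Bi³⁺(aq) + 3 I⁻(aq)
If s mol/L of BiI₃ dissolves, [Bi³⁺] = s and [I⁻] = 3s.
Ksp = [Bi³⁺][I⁻]^3 = s · (3s)^3 = 27s^4
27s^4 = 2.0×10⁻¹⁸  ⇒  s^4 = 7.4×10⁻²⁰
s = (7.4×10⁻²⁰)^(1/4) = 1.6×10⁻⁵ mol L⁻¹

1.6×10⁻⁵ M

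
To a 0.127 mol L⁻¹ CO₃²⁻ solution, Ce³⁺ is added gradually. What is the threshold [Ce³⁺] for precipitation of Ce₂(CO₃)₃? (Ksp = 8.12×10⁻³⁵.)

The threshold for precipitation is Q = Ksp.
Ce₂(CO₃)₃(s) ⇌ 2 Ce³⁺(aq) + 3 CO₃²⁻(aq)
Ksp = [Ce³⁺]^2[CO₃²⁻]^3 = [Ce³⁺]^2(0.127)^3
[Ce³⁺]^2 = 8.12×10⁻³⁵ / (0.127)^3 = 3.96×10⁻³²
[Ce³⁺] = 1.99×10⁻¹⁶ mol L⁻¹

1.99×10⁻¹⁶ M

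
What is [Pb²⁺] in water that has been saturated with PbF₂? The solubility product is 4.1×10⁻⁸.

2.2×10⁻³ M

PbF₂(s) ⇌ Pb²⁺(aq) + 2 F⁻(aq)
If s mol/L of PbF₂ dissolves, [Pb²⁺] = s and [F⁻] = 2s.
Ksp = [Pb²⁺][F⁻]^2 = s · (2s)^2 = 4s^3 = 4.1×10⁻⁸
s = 2.2×10⁻³ mol/L
[Pb²⁺] = s = 2.2×10⁻³ mol/L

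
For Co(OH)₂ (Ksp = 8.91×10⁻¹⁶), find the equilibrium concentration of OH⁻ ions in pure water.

Co(OH)₂(s) ⇌ Co²⁺(aq) + 2 OH⁻(aq)
Call the molar solubility s, so that [Co²⁺] = s and [OH⁻] = 2s.
Ksp = [Co²⁺][OH⁻]^2 = s · (2s)^2 = 4s^3 = 8.91×10⁻¹⁶
s = 6.06×10⁻⁶ mol/L
[OH⁻] = 2s = 1.21×10⁻⁵ mol/L

1.21×10⁻⁵ M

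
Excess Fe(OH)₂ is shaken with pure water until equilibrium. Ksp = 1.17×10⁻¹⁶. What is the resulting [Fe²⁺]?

3.08×10⁻⁶ M

Fe(OH)₂(s) ⇌ Fe²⁺(aq) + 2 OH⁻(aq)
For each mole of Fe(OH)₂ that dissolves per liter, [Fe²⁺] = s and [OH⁻] = 2s; let s denote this solubility.
Ksp = [Fe²⁺][OH⁻]^2 = s · (2s)^2 = 4s^3 = 1.17×10⁻¹⁶
s = 3.08×10⁻⁶ M
[Fe²⁺] = s = 3.08×10⁻⁶ M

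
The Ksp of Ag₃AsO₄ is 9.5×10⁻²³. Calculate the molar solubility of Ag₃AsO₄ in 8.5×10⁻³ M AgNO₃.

Ag₃AsO₄(s) ⇌ 3 Ag⁺(aq) + AsO₄³⁻(aq)
With Ag⁺ already at 8.5×10⁻³ M and s small, take [Ag⁺] ≈ 8.5×10⁻³ M and [AsO₄³⁻] = s.
Ksp = [Ag⁺]^3[AsO₄³⁻] = (8.5×10⁻³)^3s
s = 9.5×10⁻²³ / (8.5×10⁻³)^3 = 1.5×10⁻¹⁶
s = 1.5×10⁻¹⁶ M

1.5×10⁻¹⁶ M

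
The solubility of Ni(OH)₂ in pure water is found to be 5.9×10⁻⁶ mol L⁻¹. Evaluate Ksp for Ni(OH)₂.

Ksp = 8.2×10⁻¹⁶

Ni(OH)₂(s) ⇌ Ni²⁺(aq) + 2 OH⁻(aq)
With molar solubility s: [Ni²⁺] = s, [OH⁻] = 2s.
Ksp = [Ni²⁺][OH⁻]^2 = s · (2s)^2 = 4s^3
Ksp = 4 × (5.9×10⁻⁶)^3 = 8.2×10⁻¹⁶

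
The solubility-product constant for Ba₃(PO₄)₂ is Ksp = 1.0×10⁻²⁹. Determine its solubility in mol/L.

6.2×10⁻⁷ M

Ba₃(PO₄)₂(s) ⇌ 3 Ba²⁺(aq) + 2 PO₄³⁻(aq)
Let s be the molar solubility. Then [Ba²⁺] = 3s and [PO₄³⁻] = 2s.
Ksp = [Ba²⁺]^3[PO₄³⁻]^2 = (3s)^3 · (2s)^2 = 108s^5
108s^5 = 1.0×10⁻²⁹  ⇒  s^5 = 9.3×10⁻³²
s = 6.2×10⁻⁷ mol/L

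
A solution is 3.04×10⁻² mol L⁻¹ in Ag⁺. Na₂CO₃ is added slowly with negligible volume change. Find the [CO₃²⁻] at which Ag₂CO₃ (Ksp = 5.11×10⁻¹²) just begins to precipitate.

5.53×10⁻⁹ M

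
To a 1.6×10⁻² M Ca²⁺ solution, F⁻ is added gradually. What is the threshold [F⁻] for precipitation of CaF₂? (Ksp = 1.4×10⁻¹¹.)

3.0×10⁻⁵ M

Each salt precipitates once Q = Ksp for that salt.
CaF₂(s) ⇌ Ca²⁺(aq) + 2 F⁻(aq)
Ksp = [Ca²⁺][F⁻]^2 = [F⁻]^2(1.6×10⁻²)
[F⁻]^2 = 1.4×10⁻¹¹ / (1.6×10⁻²) = 8.8×10⁻¹⁰
[F⁻] = 3.0×10⁻⁵ M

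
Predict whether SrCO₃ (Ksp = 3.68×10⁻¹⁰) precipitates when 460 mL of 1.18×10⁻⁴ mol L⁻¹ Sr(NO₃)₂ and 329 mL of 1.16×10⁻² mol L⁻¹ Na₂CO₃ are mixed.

Yes

After mixing, V = 460 mL + 329 mL = 789 mL.
[Sr²⁺] = (1.18×10⁻⁴)(460)/789 = 6.88×10⁻⁵ mol L⁻¹
[CO₃²⁻] = (1.16×10⁻²)(329)/789 = 4.84×10⁻³ mol L⁻¹
Q = [Sr²⁺][CO₃²⁻] = 3.33×10⁻⁷
Because Q > Ksp (3.33×10⁻⁷ vs 3.68×10⁻¹⁰), a precipitate of SrCO₃ forms.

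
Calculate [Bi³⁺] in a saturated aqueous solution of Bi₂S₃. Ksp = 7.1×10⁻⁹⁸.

2.9×10⁻²⁰ M

Bi₂S₃(s) ⇌ 2 Bi³⁺(aq) + 3 S²⁻(aq)
For each mole of Bi₂S₃ that dissolves per liter, [Bi³⁺] = 2s and [S²⁻] = 3s; let s denote this solubility.
Ksp = [Bi³⁺]^2[S²⁻]^3 = (2s)^2 · (3s)^3 = 108s^5 = 7.1×10⁻⁹⁸
s = 1.5×10⁻²⁰ mol/L
[Bi³⁺] = 2s = 2.9×10⁻²⁰ mol/L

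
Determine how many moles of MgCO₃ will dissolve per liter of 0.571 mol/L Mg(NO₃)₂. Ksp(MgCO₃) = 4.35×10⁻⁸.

7.62×10⁻⁸ M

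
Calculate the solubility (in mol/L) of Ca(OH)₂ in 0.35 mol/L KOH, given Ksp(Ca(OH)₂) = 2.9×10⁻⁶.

2.4×10⁻⁵ M

Ca(OH)₂(s) ⇌ Ca²⁺(aq) + 2 OH⁻(aq)
Let s be the solubility of Ca(OH)₂ here. The common ion gives [OH⁻] ≈ 0.35 mol/L, and [Ca²⁺] = s.
Ksp = [Ca²⁺][OH⁻]^2 = s(0.35)^2
s = 2.9×10⁻⁶ / (0.35)^2 = 2.4×10⁻⁵
s = 2.4×10⁻⁵ mol/L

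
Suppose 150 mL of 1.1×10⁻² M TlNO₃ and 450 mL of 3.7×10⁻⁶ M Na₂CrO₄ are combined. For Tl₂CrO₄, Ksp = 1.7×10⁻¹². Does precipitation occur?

Yes

The combined volume is 600 mL.
[Tl⁺] = (1.1×10⁻²)(150)/600 = 2.8×10⁻³ M
[CrO₄²⁻] = (3.7×10⁻⁶)(450)/600 = 2.8×10⁻⁶ M
Q = [Tl⁺]^2[CrO₄²⁻] = 2.1×10⁻¹¹
Because Q > Ksp (2.1×10⁻¹¹ vs 1.7×10⁻¹²), a precipitate of Tl₂CrO₄ forms.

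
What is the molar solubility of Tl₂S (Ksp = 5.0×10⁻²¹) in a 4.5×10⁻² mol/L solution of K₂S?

Tl₂S(s) ⇌ 2 Tl⁺(aq) + S²⁻(aq)
Let s be the solubility of Tl₂S here. The common ion gives [S²⁻] ≈ 4.5×10⁻² mol/L, and [Tl⁺] = 2s.
Ksp = [Tl⁺]^2[S²⁻] = (2s)^2(4.5×10⁻²)
(2s)^2 = 5.0×10⁻²¹ / (4.5×10⁻²) = 1.1×10⁻¹⁹
s = 1.7×10⁻¹⁰ mol/L

1.7×10⁻¹⁰ M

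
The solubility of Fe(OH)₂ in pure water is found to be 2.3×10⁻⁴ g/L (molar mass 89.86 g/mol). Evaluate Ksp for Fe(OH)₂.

Ksp = 6.7×10⁻¹⁷

Convert to molarity: s = 2.3×10⁻⁴ / 89.86 = 2.560×10⁻⁶ mol/L
Fe(OH)₂(s) ⇌ Fe²⁺(aq) + 2 OH⁻(aq)
Let s be the molar solubility. Then [Fe²⁺] = s and [OH⁻] = 2s.
Ksp = [Fe²⁺][OH⁻]^2 = s · (2s)^2 = 4s^3
Ksp = 4 × (2.560×10⁻⁶)^3 = 6.7×10⁻¹⁷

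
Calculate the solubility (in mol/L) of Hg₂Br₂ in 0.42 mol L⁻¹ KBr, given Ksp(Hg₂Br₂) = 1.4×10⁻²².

7.9×10⁻²² M

Hg₂Br₂(s) ⇌ Hg₂²⁺(aq) + 2 Br⁻(aq)
With Br⁻ already at 0.42 mol L⁻¹ and s small, take [Br⁻] ≈ 0.42 mol L⁻¹ and [Hg₂²⁺] = s.
Ksp = [Hg₂²⁺][Br⁻]^2 = s(0.42)^2
s = 1.4×10⁻²² / (0.42)^2 = 7.9×10⁻²²
s = 7.9×10⁻²² mol L⁻¹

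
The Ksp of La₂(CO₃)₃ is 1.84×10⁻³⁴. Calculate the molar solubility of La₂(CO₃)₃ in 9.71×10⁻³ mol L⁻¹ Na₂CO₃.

7.09×10⁻¹⁵ M

La₂(CO₃)₃(s) ⇌ 2 La³⁺(aq) + 3 CO₃²⁻(aq)
With CO₃²⁻ already at 9.71×10⁻³ mol L⁻¹ and s small, take [CO₃²⁻] ≈ 9.71×10⁻³ mol L⁻¹ and [La³⁺] = 2s.
Ksp = [La³⁺]^2[CO₃²⁻]^3 = (2s)^2(9.71×10⁻³)^3
(2s)^2 = 1.84×10⁻³⁴ / (9.71×10⁻³)^3 = 2.01×10⁻²⁸
s = 7.09×10⁻¹⁵ mol L⁻¹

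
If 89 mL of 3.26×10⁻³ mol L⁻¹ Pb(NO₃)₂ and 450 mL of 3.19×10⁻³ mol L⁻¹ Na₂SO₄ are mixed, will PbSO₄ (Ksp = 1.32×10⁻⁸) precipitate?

Total volume after mixing = 89 + 450 = 539 mL.
[Pb²⁺] = (3.26×10⁻³)(89)/539 = 5.38×10⁻⁴ mol L⁻¹
[SO₄²⁻] = (3.19×10⁻³)(450)/539 = 2.66×10⁻³ mol L⁻¹
Q = [Pb²⁺][SO₄²⁻] = 1.43×10⁻⁶
Since Q (1.43×10⁻⁶) exceeds Ksp (1.32×10⁻⁸), PbSO₄ will precipitate.

Yes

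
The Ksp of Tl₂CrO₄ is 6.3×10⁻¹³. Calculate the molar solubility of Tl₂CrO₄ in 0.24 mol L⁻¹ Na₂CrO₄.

Tl₂CrO₄(s) ⇌ 2 Tl⁺(aq) + CrO₄²⁻(aq)
The solution already contains CrO₄²⁻ at 0.24 mol L⁻¹. Let s be the molar solubility of Tl₂CrO₄.
[CrO₄²⁻] ≈ 0.24 mol L⁻¹ (common ion dominates); [Tl⁺] = 2s.
Ksp = [Tl⁺]^2[CrO₄²⁻] = (2s)^2(0.24)
(2s)^2 = 6.3×10⁻¹³ / (0.24) = 2.6×10⁻¹²
s = 8.1×10⁻⁷ mol L⁻¹

8.1×10⁻⁷ M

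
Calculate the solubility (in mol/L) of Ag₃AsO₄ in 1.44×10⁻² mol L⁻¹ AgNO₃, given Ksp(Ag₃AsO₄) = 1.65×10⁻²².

Ag₃AsO₄(s) ⇌ 3 Ag⁺(aq) + AsO₄³⁻(aq)
Let s be the solubility of Ag₃AsO₄ here. The common ion gives [Ag⁺] ≈ 1.44×10⁻² mol L⁻¹, and [AsO₄³⁻] = s.
Ksp = [Ag⁺]^3[AsO₄³⁻] = (1.44×10⁻²)^3s
s = 1.65×10⁻²² / (1.44×10⁻²)^3 = 5.53×10⁻¹⁷
s = 5.53×10⁻¹⁷ mol L⁻¹

5.53×10⁻¹⁷ M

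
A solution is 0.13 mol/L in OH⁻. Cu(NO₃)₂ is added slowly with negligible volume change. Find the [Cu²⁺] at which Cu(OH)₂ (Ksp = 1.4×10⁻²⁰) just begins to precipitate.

Precipitation of each salt begins when its ion product equals Ksp.
Cu(OH)₂(s) ⇌ Cu²⁺(aq) + 2 OH⁻(aq)
Ksp = [Cu²⁺][OH⁻]^2 = [Cu²⁺](0.13)^2
[Cu²⁺] = 1.4×10⁻²⁰ / (0.13)^2 = 8.3×10⁻¹⁹
[Cu²⁺] = 8.3×10⁻¹⁹ mol/L

8.3×10⁻¹⁹ M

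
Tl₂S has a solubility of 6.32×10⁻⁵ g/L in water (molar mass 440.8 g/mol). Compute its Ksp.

Ksp = 1.18×10⁻²⁰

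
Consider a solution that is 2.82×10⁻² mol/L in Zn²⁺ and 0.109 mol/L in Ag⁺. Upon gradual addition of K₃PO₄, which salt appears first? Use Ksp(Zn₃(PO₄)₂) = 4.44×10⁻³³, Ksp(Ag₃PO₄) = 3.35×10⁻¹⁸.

Ag₃PO₄

Each salt precipitates once Q = Ksp for that salt.
For Zn₃(PO₄)₂: [PO₄³⁻] = (Ksp/[Zn²⁺]^3)^(1/2) = 1.41×10⁻¹⁴ mol/L
For Ag₃PO₄: [PO₄³⁻] = (Ksp/[Ag⁺]^3) = 2.59×10⁻¹⁵ mol/L
Since Ag₃PO₄ needs less PO₄³⁻ to reach saturation, it precipitates first.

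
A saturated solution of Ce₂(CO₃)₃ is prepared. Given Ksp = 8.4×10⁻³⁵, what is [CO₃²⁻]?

1.8×10⁻⁷ M

Ce₂(CO₃)₃(s) ⇌ 2 Ce³⁺(aq) + 3 CO₃²⁻(aq)
With molar solubility s: [Ce³⁺] = 2s, [CO₃²⁻] = 3s.
Ksp = [Ce³⁺]^2[CO₃²⁻]^3 = (2s)^2 · (3s)^3 = 108s^5 = 8.4×10⁻³⁵
s = 6.0×10⁻⁸ mol/L
[CO₃²⁻] = 3s = 1.8×10⁻⁷ mol/L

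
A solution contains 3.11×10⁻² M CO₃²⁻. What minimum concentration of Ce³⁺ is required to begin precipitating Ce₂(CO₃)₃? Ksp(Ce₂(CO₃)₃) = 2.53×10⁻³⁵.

9.17×10⁻¹⁶ M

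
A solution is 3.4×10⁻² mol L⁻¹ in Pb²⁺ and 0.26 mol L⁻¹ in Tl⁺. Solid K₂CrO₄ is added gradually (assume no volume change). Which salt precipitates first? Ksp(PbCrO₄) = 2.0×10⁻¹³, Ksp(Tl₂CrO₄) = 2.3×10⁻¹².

PbCrO₄

Precipitation begins when Q = Ksp.
For PbCrO₄: [CrO₄²⁻] = (Ksp/[Pb²⁺]) = 5.9×10⁻¹² mol L⁻¹
For Tl₂CrO₄: [CrO₄²⁻] = (Ksp/[Tl⁺]^2) = 3.4×10⁻¹¹ mol L⁻¹
The smaller threshold [CrO₄²⁻] is reached first, so PbCrO₄ precipitates first.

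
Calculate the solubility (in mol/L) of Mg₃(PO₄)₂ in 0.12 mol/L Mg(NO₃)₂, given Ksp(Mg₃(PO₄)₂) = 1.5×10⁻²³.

Mg₃(PO₄)₂(s) ⇌ 3 Mg²⁺(aq) + 2 PO₄³⁻(aq)
With Mg²⁺ already at 0.12 mol/L and s small, take [Mg²⁺] ≈ 0.12 mol/L and [PO₄³⁻] = 2s.
Ksp = [Mg²⁺]^3[PO₄³⁻]^2 = (0.12)^3(2s)^2
(2s)^2 = 1.5×10⁻²³ / (0.12)^3 = 8.7×10⁻²¹
s = 4.7×10⁻¹¹ mol/L

4.7×10⁻¹¹ M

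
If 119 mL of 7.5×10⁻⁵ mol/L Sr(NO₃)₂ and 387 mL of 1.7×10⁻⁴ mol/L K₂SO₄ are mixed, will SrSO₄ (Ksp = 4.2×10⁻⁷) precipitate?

Total volume after mixing = 119 + 387 = 506 mL.
[Sr²⁺] = (7.5×10⁻⁵)(119)/506 = 1.8×10⁻⁵ mol/L
[SO₄²⁻] = (1.7×10⁻⁴)(387)/506 = 1.3×10⁻⁴ mol/L
Q = [Sr²⁺][SO₄²⁻] = 2.3×10⁻⁹
Q < Ksp (2.3×10⁻⁹ vs 4.2×10⁻⁷); the solution remains unsaturated and no precipitate forms.

No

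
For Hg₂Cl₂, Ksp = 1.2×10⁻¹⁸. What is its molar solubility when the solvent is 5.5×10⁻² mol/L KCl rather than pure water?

Hg₂Cl₂(s) ⇌ Hg₂²⁺(aq) + 2 Cl⁻(aq)
Let s be the solubility of Hg₂Cl₂ here. The common ion gives [Cl⁻] ≈ 5.5×10⁻² mol/L, and [Hg₂²⁺] = s.
Ksp = [Hg₂²⁺][Cl⁻]^2 = s(5.5×10⁻²)^2
s = 1.2×10⁻¹⁸ / (5.5×10⁻²)^2 = 4.0×10⁻¹⁶
s = 4.0×10⁻¹⁶ mol/L

4.0×10⁻¹⁶ M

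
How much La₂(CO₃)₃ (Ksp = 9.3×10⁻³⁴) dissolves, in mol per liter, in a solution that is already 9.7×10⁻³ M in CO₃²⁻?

La₂(CO₃)₃(s) ⇌ 2 La³⁺(aq) + 3 CO₃²⁻(aq)
Let s be the solubility of La₂(CO₃)₃ here. The common ion gives [CO₃²⁻] ≈ 9.7×10⁻³ M, and [La³⁺] = 2s.
Ksp = [La³⁺]^2[CO₃²⁻]^3 = (2s)^2(9.7×10⁻³)^3
(2s)^2 = 9.3×10⁻³⁴ / (9.7×10⁻³)^3 = 1.0×10⁻²⁷
s = 1.6×10⁻¹⁴ M

1.6×10⁻¹⁴ M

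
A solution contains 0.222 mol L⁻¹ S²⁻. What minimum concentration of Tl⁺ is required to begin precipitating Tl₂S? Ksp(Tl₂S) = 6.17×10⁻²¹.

1.67×10⁻¹⁰ M

Precipitation begins when Q = Ksp.
Tl₂S(s) ⇌ 2 Tl⁺(aq) + S²⁻(aq)
Ksp = [Tl⁺]^2[S²⁻] = [Tl⁺]^2(0.222)
[Tl⁺]^2 = 6.17×10⁻²¹ / (0.222) = 2.78×10⁻²⁰
[Tl⁺] = 1.67×10⁻¹⁰ mol L⁻¹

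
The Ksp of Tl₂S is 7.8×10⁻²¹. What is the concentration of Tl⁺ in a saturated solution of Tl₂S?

Tl₂S(s) ⇌ 2 Tl⁺(aq) + S²⁻(aq)
Call the molar solubility s, so that [Tl⁺] = 2s and [S²⁻] = s.
Ksp = [Tl⁺]^2[S²⁻] = (2s)^2 · s = 4s^3 = 7.8×10⁻²¹
s = 1.2×10⁻⁷ mol/L
[Tl⁺] = 2s = 2.5×10⁻⁷ mol/L

2.5×10⁻⁷ M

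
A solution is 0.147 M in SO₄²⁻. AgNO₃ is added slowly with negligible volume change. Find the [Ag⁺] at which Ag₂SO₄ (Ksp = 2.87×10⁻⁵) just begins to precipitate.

The threshold for precipitation is Q = Ksp.
Ag₂SO₄(s) ⇌ 2 Ag⁺(aq) + SO₄²⁻(aq)
Ksp = [Ag⁺]^2[SO₄²⁻] = [Ag⁺]^2(0.147)
[Ag⁺]^2 = 2.87×10⁻⁵ / (0.147) = 1.95×10⁻⁴
[Ag⁺] = 1.40×10⁻² M

1.40×10⁻² M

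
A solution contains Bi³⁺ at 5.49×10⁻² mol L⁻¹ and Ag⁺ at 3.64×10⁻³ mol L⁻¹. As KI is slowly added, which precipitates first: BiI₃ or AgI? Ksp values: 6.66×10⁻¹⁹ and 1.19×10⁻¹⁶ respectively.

The threshold for precipitation is Q = Ksp.
For BiI₃: [I⁻] = (Ksp/[Bi³⁺])^(1/3) = 2.30×10⁻⁶ mol L⁻¹
For AgI: [I⁻] = (Ksp/[Ag⁺]) = 3.27×10⁻¹⁴ mol L⁻¹
Since AgI needs less I⁻ to reach saturation, it precipitates first.

AgI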